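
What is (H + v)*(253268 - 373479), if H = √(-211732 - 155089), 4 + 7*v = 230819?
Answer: -3963785995 - 120211*I*√366821 ≈ -3.9638e+9 - 7.2807e+7*I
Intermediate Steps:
v = 230815/7 (v = -4/7 + (⅐)*230819 = -4/7 + 230819/7 = 230815/7 ≈ 32974.)
H = I*√366821 (H = √(-366821) = I*√366821 ≈ 605.66*I)
(H + v)*(253268 - 373479) = (I*√366821 + 230815/7)*(253268 - 373479) = (230815/7 + I*√366821)*(-120211) = -3963785995 - 120211*I*√366821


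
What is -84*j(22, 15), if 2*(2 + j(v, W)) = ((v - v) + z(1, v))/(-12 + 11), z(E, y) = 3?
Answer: 294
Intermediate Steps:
j(v, W) = -7/2 (j(v, W) = -2 + (((v - v) + 3)/(-12 + 11))/2 = -2 + ((0 + 3)/(-1))/2 = -2 + (3*(-1))/2 = -2 + (1/2)*(-3) = -2 - 3/2 = -7/2)
-84*j(22, 15) = -84*(-7/2) = 294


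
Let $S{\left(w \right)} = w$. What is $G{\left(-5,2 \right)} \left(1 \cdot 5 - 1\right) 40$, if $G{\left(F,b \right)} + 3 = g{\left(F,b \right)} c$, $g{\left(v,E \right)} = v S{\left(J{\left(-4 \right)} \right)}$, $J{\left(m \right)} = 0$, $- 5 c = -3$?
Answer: $-480$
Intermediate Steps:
$c = \frac{3}{5}$ ($c = \left(- \frac{1}{5}\right) \left(-3\right) = \frac{3}{5} \approx 0.6$)
$g{\left(v,E \right)} = 0$ ($g{\left(v,E \right)} = v 0 = 0$)
$G{\left(F,b \right)} = -3$ ($G{\left(F,b \right)} = -3 + 0 \cdot \frac{3}{5} = -3 + 0 = -3$)
$G{\left(-5,2 \right)} \left(1 \cdot 5 - 1\right) 40 = - 3 \left(1 \cdot 5 - 1\right) 40 = - 3 \left(5 - 1\right) 40 = \left(-3\right) 4 \cdot 40 = \left(-12\right) 40 = -480$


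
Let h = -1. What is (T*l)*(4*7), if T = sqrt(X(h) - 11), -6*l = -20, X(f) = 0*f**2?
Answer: 280*I*sqrt(11)/3 ≈ 309.55*I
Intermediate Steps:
X(f) = 0
l = 10/3 (l = -1/6*(-20) = 10/3 ≈ 3.3333)
T = I*sqrt(11) (T = sqrt(0 - 11) = sqrt(-11) = I*sqrt(11) ≈ 3.3166*I)
(T*l)*(4*7) = ((I*sqrt(11))*(10/3))*(4*7) = (10*I*sqrt(11)/3)*28 = 280*I*sqrt(11)/3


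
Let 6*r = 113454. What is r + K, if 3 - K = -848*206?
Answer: 193600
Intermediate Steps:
r = 18909 (r = (⅙)*113454 = 18909)
K = 174691 (K = 3 - (-848)*206 = 3 - 1*(-174688) = 3 + 174688 = 174691)
r + K = 18909 + 174691 = 193600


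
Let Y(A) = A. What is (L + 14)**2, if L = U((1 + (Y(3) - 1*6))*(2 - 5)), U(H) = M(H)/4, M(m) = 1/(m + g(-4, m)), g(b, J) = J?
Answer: 452929/2304 ≈ 196.58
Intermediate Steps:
M(m) = 1/(2*m) (M(m) = 1/(m + m) = 1/(2*m))
U(H) = 1/(8*H) (U(H) = (1/(2*H))/4 = (1/(2*H))*(1/4) = 1/(8*H))
L = 1/48 (L = 1/(8*(((1 + (3 - 1*6))*(2 - 5)))) = 1/(8*(((1 + (3 - 6))*(-3)))) = 1/(8*(((1 - 3)*(-3)))) = 1/(8*((-2*(-3)))) = (1/8)/6 = (1/8)*(1/6) = 1/48 ≈ 0.020833)
(L + 14)**2 = (1/48 + 14)**2 = (673/48)**2 = 452929/2304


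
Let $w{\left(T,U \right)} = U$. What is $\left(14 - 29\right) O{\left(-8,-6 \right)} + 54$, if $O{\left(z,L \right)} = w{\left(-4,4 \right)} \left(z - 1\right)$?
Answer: $594$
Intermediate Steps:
$O{\left(z,L \right)} = -4 + 4 z$ ($O{\left(z,L \right)} = 4 \left(z - 1\right) = 4 \left(-1 + z\right) = -4 + 4 z$)
$\left(14 - 29\right) O{\left(-8,-6 \right)} + 54 = \left(14 - 29\right) \left(-4 + 4 \left(-8\right)\right) + 54 = - 15 \left(-4 - 32\right) + 54 = \left(-15\right) \left(-36\right) + 54 = 540 + 54 = 594$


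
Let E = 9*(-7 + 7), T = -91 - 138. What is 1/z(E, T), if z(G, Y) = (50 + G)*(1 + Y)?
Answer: -1/11400 ≈ -8.7719e-5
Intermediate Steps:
T = -229
E = 0 (E = 9*0 = 0)
z(G, Y) = (1 + Y)*(50 + G)
1/z(E, T) = 1/(50 + 0 + 50*(-229) + 0*(-229)) = 1/(50 + 0 - 11450 + 0) = 1/(-11400) = -1/11400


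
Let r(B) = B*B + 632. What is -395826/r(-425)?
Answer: -131942/60419 ≈ -2.1838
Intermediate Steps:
r(B) = 632 + B² (r(B) = B² + 632 = 632 + B²)
-395826/r(-425) = -395826/(632 + (-425)²) = -395826/(632 + 180625) = -395826/181257 = -395826*1/181257 = -131942/60419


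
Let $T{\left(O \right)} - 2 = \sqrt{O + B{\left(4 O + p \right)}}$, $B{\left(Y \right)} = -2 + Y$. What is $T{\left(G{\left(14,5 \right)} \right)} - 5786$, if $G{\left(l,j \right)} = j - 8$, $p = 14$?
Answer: $-5784 + i \sqrt{3} \approx -5784.0 + 1.732 i$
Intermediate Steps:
$G{\left(l,j \right)} = -8 + j$
$T{\left(O \right)} = 2 + \sqrt{12 + 5 O}$ ($T{\left(O \right)} = 2 + \sqrt{O + \left(-2 + \left(4 O + 14\right)\right)} = 2 + \sqrt{O + \left(-2 + \left(14 + 4 O\right)\right)} = 2 + \sqrt{O + \left(12 + 4 O\right)} = 2 + \sqrt{12 + 5 O}$)
$T{\left(G{\left(14,5 \right)} \right)} - 5786 = \left(2 + \sqrt{12 + 5 \left(-8 + 5\right)}\right) - 5786 = \left(2 + \sqrt{12 + 5 \left(-3\right)}\right) - 5786 = \left(2 + \sqrt{12 - 15}\right) - 5786 = \left(2 + \sqrt{-3}\right) - 5786 = \left(2 + i \sqrt{3}\right) - 5786 = -5784 + i \sqrt{3}$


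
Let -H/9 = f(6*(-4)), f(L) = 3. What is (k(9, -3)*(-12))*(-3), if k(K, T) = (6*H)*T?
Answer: 17496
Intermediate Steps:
H = -27 (H = -9*3 = -27)
k(K, T) = -162*T (k(K, T) = (6*(-27))*T = -162*T)
(k(9, -3)*(-12))*(-3) = (-162*(-3)*(-12))*(-3) = (486*(-12))*(-3) = -5832*(-3) = 17496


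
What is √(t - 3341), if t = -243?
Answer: 16*I*√14 ≈ 59.867*I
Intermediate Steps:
√(t - 3341) = √(-243 - 3341) = √(-3584) = 16*I*√14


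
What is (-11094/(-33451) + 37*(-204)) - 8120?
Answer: -524099174/33451 ≈ -15668.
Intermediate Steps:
(-11094/(-33451) + 37*(-204)) - 8120 = (-11094*(-1/33451) - 7548) - 8120 = (11094/33451 - 7548) - 8120 = -252477054/33451 - 8120 = -524099174/33451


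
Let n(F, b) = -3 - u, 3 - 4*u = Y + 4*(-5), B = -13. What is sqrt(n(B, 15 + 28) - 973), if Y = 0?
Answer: I*sqrt(3927)/2 ≈ 31.333*I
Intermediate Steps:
u = 23/4 (u = 3/4 - (0 + 4*(-5))/4 = 3/4 - (0 - 20)/4 = 3/4 - 1/4*(-20) = 3/4 + 5 = 23/4 ≈ 5.7500)
n(F, b) = -35/4 (n(F, b) = -3 - 1*23/4 = -3 - 23/4 = -35/4)
sqrt(n(B, 15 + 28) - 973) = sqrt(-35/4 - 973) = sqrt(-3927/4) = I*sqrt(3927)/2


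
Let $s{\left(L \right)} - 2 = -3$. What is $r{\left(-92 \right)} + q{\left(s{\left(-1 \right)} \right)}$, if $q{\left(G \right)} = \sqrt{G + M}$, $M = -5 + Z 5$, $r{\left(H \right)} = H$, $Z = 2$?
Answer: $-90$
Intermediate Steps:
$s{\left(L \right)} = -1$ ($s{\left(L \right)} = 2 - 3 = -1$)
$M = 5$ ($M = -5 + 2 \cdot 5 = -5 + 10 = 5$)
$q{\left(G \right)} = \sqrt{5 + G}$ ($q{\left(G \right)} = \sqrt{G + 5} = \sqrt{5 + G}$)
$r{\left(-92 \right)} + q{\left(s{\left(-1 \right)} \right)} = -92 + \sqrt{5 - 1} = -92 + \sqrt{4} = -92 + 2 = -90$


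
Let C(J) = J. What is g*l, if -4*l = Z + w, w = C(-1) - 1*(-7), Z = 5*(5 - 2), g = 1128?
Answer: -5922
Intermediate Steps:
Z = 15 (Z = 5*3 = 15)
w = 6 (w = -1 - 1*(-7) = -1 + 7 = 6)
l = -21/4 (l = -(15 + 6)/4 = -¼*21 = -21/4 ≈ -5.2500)
g*l = 1128*(-21/4) = -5922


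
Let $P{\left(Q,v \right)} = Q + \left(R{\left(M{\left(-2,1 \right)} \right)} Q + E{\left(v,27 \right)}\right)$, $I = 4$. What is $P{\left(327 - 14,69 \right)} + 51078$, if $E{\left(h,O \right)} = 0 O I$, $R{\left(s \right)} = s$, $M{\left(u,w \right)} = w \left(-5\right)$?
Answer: $49826$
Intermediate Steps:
$M{\left(u,w \right)} = - 5 w$
$E{\left(h,O \right)} = 0$ ($E{\left(h,O \right)} = 0 O 4 = 0 \cdot 4 = 0$)
$P{\left(Q,v \right)} = - 4 Q$ ($P{\left(Q,v \right)} = Q + \left(\left(-5\right) 1 Q + 0\right) = Q + \left(- 5 Q + 0\right) = Q - 5 Q = - 4 Q$)
$P{\left(327 - 14,69 \right)} + 51078 = - 4 \left(327 - 14\right) + 51078 = \left(-4\right) 313 + 51078 = -1252 + 51078 = 49826$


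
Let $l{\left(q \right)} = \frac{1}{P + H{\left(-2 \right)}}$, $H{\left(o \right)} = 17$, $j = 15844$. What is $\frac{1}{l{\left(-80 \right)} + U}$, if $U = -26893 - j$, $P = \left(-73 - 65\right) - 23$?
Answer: $- \frac{144}{6154129} \approx -2.3399 \cdot 10^{-5}$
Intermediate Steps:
$P = -161$ ($P = \left(-73 - 65\right) - 23 = -138 - 23 = -161$)
$U = -42737$ ($U = -26893 - 15844 = -42737$)
$l{\left(q \right)} = - \frac{1}{144}$ ($l{\left(q \right)} = \frac{1}{-161 + 17} = \frac{1}{-144} = - \frac{1}{144}$)
$\frac{1}{l{\left(-80 \right)} + U} = \frac{1}{- \frac{1}{144} - 42737} = \frac{1}{- \frac{6154129}{144}} = - \frac{144}{6154129}$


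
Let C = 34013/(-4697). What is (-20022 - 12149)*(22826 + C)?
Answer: -492582631177/671 ≈ -7.3410e+8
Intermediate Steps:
C = -4859/671 (C = 34013*(-1/4697) = -4859/671 ≈ -7.2414)
(-20022 - 12149)*(22826 + C) = (-20022 - 12149)*(22826 - 4859/671) = -32171*15311387/671 = -492582631177/671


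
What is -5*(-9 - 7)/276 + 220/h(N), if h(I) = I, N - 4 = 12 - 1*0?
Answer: 3875/276 ≈ 14.040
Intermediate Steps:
N = 16 (N = 4 + (12 - 1*0) = 4 + (12 + 0) = 4 + 12 = 16)
-5*(-9 - 7)/276 + 220/h(N) = -5*(-9 - 7)/276 + 220/16 = -5*(-16)*(1/276) + 220*(1/16) = 80*(1/276) + 55/4 = 20/69 + 55/4 = 3875/276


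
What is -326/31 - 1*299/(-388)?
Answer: -117219/12028 ≈ -9.7455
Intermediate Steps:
-326/31 - 1*299/(-388) = -326*1/31 - 299*(-1/388) = -326/31 + 299/388 = -117219/12028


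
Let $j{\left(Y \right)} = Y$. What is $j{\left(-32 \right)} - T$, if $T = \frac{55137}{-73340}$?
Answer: $- \frac{2291743}{73340} \approx -31.248$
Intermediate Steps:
$T = - \frac{55137}{73340}$ ($T = 55137 \left(- \frac{1}{73340}\right) = - \frac{55137}{73340} \approx -0.7518$)
$j{\left(-32 \right)} - T = -32 - - \frac{55137}{73340} = -32 + \frac{55137}{73340} = - \frac{2291743}{73340}$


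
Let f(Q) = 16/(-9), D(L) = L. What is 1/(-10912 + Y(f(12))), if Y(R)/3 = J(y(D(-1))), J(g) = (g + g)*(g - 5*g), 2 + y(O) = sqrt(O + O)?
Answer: -I/(96*sqrt(2) + 10960*I) ≈ -9.1227e-5 - 1.1301e-6*I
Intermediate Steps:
f(Q) = -16/9 (f(Q) = 16*(-1/9) = -16/9)
y(O) = -2 + sqrt(2)*sqrt(O) (y(O) = -2 + sqrt(O + O) = -2 + sqrt(2*O) = -2 + sqrt(2)*sqrt(O))
J(g) = -8*g**2 (J(g) = (2*g)*(-4*g) = -8*g**2)
Y(R) = -24*(-2 + I*sqrt(2))**2 (Y(R) = 3*(-8*(-2 + sqrt(2)*sqrt(-1))**2) = 3*(-8*(-2 + sqrt(2)*I)**2) = 3*(-8*(-2 + I*sqrt(2))**2) = -24*(-2 + I*sqrt(2))**2)
1/(-10912 + Y(f(12))) = 1/(-10912 + (-48 + 96*I*sqrt(2))) = 1/(-10960 + 96*I*sqrt(2))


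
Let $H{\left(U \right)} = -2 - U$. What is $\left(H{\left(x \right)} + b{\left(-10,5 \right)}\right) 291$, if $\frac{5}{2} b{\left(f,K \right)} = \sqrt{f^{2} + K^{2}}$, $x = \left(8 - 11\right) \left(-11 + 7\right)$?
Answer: $-4074 + 582 \sqrt{5} \approx -2772.6$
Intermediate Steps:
$x = 12$ ($x = \left(-3\right) \left(-4\right) = 12$)
$b{\left(f,K \right)} = \frac{2 \sqrt{K^{2} + f^{2}}}{5}$ ($b{\left(f,K \right)} = \frac{2 \sqrt{f^{2} + K^{2}}}{5} = \frac{2 \sqrt{K^{2} + f^{2}}}{5}$)
$\left(H{\left(x \right)} + b{\left(-10,5 \right)}\right) 291 = \left(\left(-2 - 12\right) + \frac{2 \sqrt{5^{2} + \left(-10\right)^{2}}}{5}\right) 291 = \left(\left(-2 - 12\right) + \frac{2 \sqrt{25 + 100}}{5}\right) 291 = \left(-14 + \frac{2 \sqrt{125}}{5}\right) 291 = \left(-14 + \frac{2 \cdot 5 \sqrt{5}}{5}\right) 291 = \left(-14 + 2 \sqrt{5}\right) 291 = -4074 + 582 \sqrt{5}$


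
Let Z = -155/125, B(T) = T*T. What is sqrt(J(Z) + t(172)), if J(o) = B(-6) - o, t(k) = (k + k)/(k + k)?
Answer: 2*sqrt(239)/5 ≈ 6.1839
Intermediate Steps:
B(T) = T**2
Z = -31/25 (Z = -155*1/125 = -31/25 ≈ -1.2400)
t(k) = 1 (t(k) = (2*k)/((2*k)) = (2*k)*(1/(2*k)) = 1)
J(o) = 36 - o (J(o) = (-6)**2 - o = 36 - o)
sqrt(J(Z) + t(172)) = sqrt((36 - 1*(-31/25)) + 1) = sqrt((36 + 31/25) + 1) = sqrt(931/25 + 1) = sqrt(956/25) = 2*sqrt(239)/5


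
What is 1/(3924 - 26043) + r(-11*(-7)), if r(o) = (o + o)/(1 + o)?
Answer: 189236/95849 ≈ 1.9743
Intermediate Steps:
r(o) = 2*o/(1 + o) (r(o) = (2*o)/(1 + o) = 2*o/(1 + o))
1/(3924 - 26043) + r(-11*(-7)) = 1/(3924 - 26043) + 2*(-11*(-7))/(1 - 11*(-7)) = 1/(-22119) + 2*77/(1 + 77) = -1/22119 + 2*77/78 = -1/22119 + 2*77*(1/78) = -1/22119 + 77/39 = 189236/95849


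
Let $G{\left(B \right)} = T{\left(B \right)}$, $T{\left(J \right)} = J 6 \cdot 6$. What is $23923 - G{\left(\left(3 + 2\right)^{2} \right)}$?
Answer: $23023$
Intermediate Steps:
$T{\left(J \right)} = 36 J$ ($T{\left(J \right)} = 6 J 6 = 36 J$)
$G{\left(B \right)} = 36 B$
$23923 - G{\left(\left(3 + 2\right)^{2} \right)} = 23923 - 36 \left(3 + 2\right)^{2} = 23923 - 36 \cdot 5^{2} = 23923 - 36 \cdot 25 = 23923 - 900 = 23023$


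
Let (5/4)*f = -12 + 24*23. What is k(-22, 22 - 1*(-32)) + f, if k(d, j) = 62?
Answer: 494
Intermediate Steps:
f = 432 (f = 4*(-12 + 24*23)/5 = 4*(-12 + 552)/5 = (⅘)*540 = 432)
k(-22, 22 - 1*(-32)) + f = 62 + 432 = 494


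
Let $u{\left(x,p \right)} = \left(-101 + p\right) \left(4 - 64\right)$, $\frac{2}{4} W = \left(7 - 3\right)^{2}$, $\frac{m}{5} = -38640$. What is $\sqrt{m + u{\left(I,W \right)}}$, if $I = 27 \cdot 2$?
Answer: $2 i \sqrt{47265} \approx 434.81 i$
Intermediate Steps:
$m = -193200$ ($m = 5 \left(-38640\right) = -193200$)
$W = 32$ ($W = 2 \left(7 - 3\right)^{2} = 2 \cdot 4^{2} = 2 \cdot 16 = 32$)
$I = 54$
$u{\left(x,p \right)} = 6060 - 60 p$ ($u{\left(x,p \right)} = \left(-101 + p\right) \left(-60\right) = 6060 - 60 p$)
$\sqrt{m + u{\left(I,W \right)}} = \sqrt{-193200 + \left(6060 - 1920\right)} = \sqrt{-193200 + 4140} = \sqrt{-189060} = 2 i \sqrt{47265}$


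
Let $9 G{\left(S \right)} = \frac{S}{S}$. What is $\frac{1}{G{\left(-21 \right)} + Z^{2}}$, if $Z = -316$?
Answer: $\frac{9}{898705} \approx 1.0014 \cdot 10^{-5}$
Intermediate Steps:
$G{\left(S \right)} = \frac{1}{9}$ ($G{\left(S \right)} = \frac{S \frac{1}{S}}{9} = \frac{1}{9} \cdot 1 = \frac{1}{9}$)
$\frac{1}{G{\left(-21 \right)} + Z^{2}} = \frac{1}{\frac{1}{9} + \left(-316\right)^{2}} = \frac{1}{\frac{1}{9} + 99856} = \frac{1}{\frac{898705}{9}} = \frac{9}{898705}$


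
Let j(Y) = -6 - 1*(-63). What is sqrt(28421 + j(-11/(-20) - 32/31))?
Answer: sqrt(28478) ≈ 168.75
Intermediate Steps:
j(Y) = 57 (j(Y) = -6 + 63 = 57)
sqrt(28421 + j(-11/(-20) - 32/31)) = sqrt(28421 + 57) = sqrt(28478)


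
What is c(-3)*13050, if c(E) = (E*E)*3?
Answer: 352350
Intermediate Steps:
c(E) = 3*E² (c(E) = E²*3 = 3*E²)
c(-3)*13050 = (3*(-3)²)*13050 = (3*9)*13050 = 27*13050 = 352350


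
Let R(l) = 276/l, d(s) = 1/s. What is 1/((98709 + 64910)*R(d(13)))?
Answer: 1/587064972 ≈ 1.7034e-9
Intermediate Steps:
1/((98709 + 64910)*R(d(13))) = 1/((98709 + 64910)*((276/(1/13)))) = 1/(163619*((276/(1/13)))) = 1/(163619*((276*13))) = (1/163619)/3588 = (1/163619)*(1/3588) = 1/587064972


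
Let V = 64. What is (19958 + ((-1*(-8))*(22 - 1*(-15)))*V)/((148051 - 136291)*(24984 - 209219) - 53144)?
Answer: -19451/1083328372 ≈ -1.7955e-5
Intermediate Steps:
(19958 + ((-1*(-8))*(22 - 1*(-15)))*V)/((148051 - 136291)*(24984 - 209219) - 53144) = (19958 + ((-1*(-8))*(22 - 1*(-15)))*64)/((148051 - 136291)*(24984 - 209219) - 53144) = (19958 + (8*(22 + 15))*64)/(11760*(-184235) - 53144) = (19958 + (8*37)*64)/(-2166603600 - 53144) = (19958 + 296*64)/(-2166656744) = (19958 + 18944)*(-1/2166656744) = 38902*(-1/2166656744) = -19451/1083328372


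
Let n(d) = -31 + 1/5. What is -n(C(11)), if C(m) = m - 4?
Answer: 154/5 ≈ 30.800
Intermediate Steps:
C(m) = -4 + m
n(d) = -154/5 (n(d) = -31 + 1/5 = -154/5)
-n(C(11)) = -1*(-154/5) = 154/5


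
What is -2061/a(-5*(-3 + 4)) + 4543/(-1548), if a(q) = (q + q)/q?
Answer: -1599757/1548 ≈ -1033.4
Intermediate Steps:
a(q) = 2 (a(q) = (2*q)/q = 2)
-2061/a(-5*(-3 + 4)) + 4543/(-1548) = -2061/2 + 4543/(-1548) = -2061*1/2 + 4543*(-1/1548) = -2061/2 - 4543/1548 = -1599757/1548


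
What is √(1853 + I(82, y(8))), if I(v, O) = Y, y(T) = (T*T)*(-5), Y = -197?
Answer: 6*√46 ≈ 40.694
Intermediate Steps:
y(T) = -5*T² (y(T) = T²*(-5) = -5*T²)
I(v, O) = -197
√(1853 + I(82, y(8))) = √(1853 - 197) = √1656 = 6*√46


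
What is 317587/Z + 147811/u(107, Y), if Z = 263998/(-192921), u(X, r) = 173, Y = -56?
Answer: -61043642041/263998 ≈ -2.3123e+5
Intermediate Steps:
Z = -263998/192921 (Z = 263998*(-1/192921) = -263998/192921 ≈ -1.3684)
317587/Z + 147811/u(107, Y) = 317587/(-263998/192921) + 147811/173 = 317587*(-192921/263998) + 147811*(1/173) = -61269201627/263998 + 147811/173 = -61043642041/263998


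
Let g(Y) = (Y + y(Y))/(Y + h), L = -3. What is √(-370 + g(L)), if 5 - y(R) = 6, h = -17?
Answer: 43*I*√5/5 ≈ 19.23*I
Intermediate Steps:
y(R) = -1 (y(R) = 5 - 1*6 = 5 - 6 = -1)
g(Y) = (-1 + Y)/(-17 + Y) (g(Y) = (Y - 1)/(Y - 17) = (-1 + Y)/(-17 + Y))
√(-370 + g(L)) = √(-370 + (-1 - 3)/(-17 - 3)) = √(-370 - 4/(-20)) = √(-370 - 1/20*(-4)) = √(-370 + ⅕) = √(-1849/5) = 43*I*√5/5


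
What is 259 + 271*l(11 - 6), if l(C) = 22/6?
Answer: 3758/3 ≈ 1252.7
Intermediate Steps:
l(C) = 11/3 (l(C) = 22*(⅙) = 11/3)
259 + 271*l(11 - 6) = 259 + 271*(11/3) = 259 + 2981/3 = 3758/3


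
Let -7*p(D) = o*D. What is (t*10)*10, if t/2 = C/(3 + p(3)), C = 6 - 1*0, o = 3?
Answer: 700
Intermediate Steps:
p(D) = -3*D/7
C = 6 (C = 6 + 0 = 6)
t = 7 (t = 2*(6/(3 - 3/7*3)) = 2*(6/(3 - 9/7)) = 2*(6/(12/7)) = 2*(6*(7/12)) = 2*(7/2) = 7)
(t*10)*10 = (7*10)*10 = 70*10 = 700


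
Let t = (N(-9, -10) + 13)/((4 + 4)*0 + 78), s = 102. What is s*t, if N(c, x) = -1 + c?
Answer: 51/13 ≈ 3.9231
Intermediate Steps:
t = 1/26 (t = ((-1 - 9) + 13)/((4 + 4)*0 + 78) = (-10 + 13)/(8*0 + 78) = 3/(0 + 78) = 3/78 = 3*(1/78) = 1/26 ≈ 0.038462)
s*t = 102*(1/26) = 51/13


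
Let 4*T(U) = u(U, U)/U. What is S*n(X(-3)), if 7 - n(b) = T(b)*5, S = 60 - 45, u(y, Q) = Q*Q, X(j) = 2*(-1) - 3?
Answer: 795/4 ≈ 198.75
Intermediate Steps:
X(j) = -5 (X(j) = -2 - 3 = -5)
u(y, Q) = Q**2
T(U) = U/4 (T(U) = (U**2/U)/4 = U/4)
S = 15
n(b) = 7 - 5*b/4 (n(b) = 7 - b/4*5 = 7 - 5*b/4)
S*n(X(-3)) = 15*(7 - 5/4*(-5)) = 15*(7 + 25/4) = 15*(53/4) = 795/4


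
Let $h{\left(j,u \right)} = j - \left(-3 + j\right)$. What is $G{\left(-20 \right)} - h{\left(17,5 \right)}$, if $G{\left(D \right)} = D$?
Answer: $-23$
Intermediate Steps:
$h{\left(j,u \right)} = 3$
$G{\left(-20 \right)} - h{\left(17,5 \right)} = -20 - 3 = -23$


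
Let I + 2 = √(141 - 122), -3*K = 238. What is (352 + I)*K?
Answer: -83300/3 - 238*√19/3 ≈ -28112.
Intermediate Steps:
K = -238/3 (K = -⅓*238 = -238/3 ≈ -79.333)
I = -2 + √19 (I = -2 + √(141 - 122) = -2 + √19 ≈ 2.3589)
(352 + I)*K = (352 + (-2 + √19))*(-238/3) = (350 + √19)*(-238/3) = -83300/3 - 238*√19/3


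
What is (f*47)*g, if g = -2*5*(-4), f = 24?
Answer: 45120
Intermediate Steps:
g = 40 (g = -10*(-4) = 40)
(f*47)*g = (24*47)*40 = 1128*40 = 45120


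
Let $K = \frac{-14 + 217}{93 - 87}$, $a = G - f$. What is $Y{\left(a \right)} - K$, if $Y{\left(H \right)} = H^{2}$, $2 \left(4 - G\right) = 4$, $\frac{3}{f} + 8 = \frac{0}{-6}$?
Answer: $- \frac{5413}{192} \approx -28.193$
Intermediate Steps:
$f = - \frac{3}{8}$ ($f = \frac{3}{-8 + \frac{0}{-6}} = \frac{3}{-8 + 0 \left(- \frac{1}{6}\right)} = \frac{3}{-8 + 0} = \frac{3}{-8} = 3 \left(- \frac{1}{8}\right) = - \frac{3}{8} \approx -0.375$)
$G = 2$ ($G = 4 - 2 = 2$)
$a = \frac{19}{8}$ ($a = 2 - - \frac{3}{8} = 2 + \frac{3}{8} = \frac{19}{8} \approx 2.375$)
$K = \frac{203}{6} \approx 33.833$
$Y{\left(a \right)} - K = \left(\frac{19}{8}\right)^{2} - \frac{203}{6} = \frac{361}{64} - \frac{203}{6} = - \frac{5413}{192}$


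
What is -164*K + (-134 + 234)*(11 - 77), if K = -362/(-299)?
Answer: -2032768/299 ≈ -6798.6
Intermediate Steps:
K = 362/299 (K = -362*(-1/299) = 362/299 ≈ 1.2107)
-164*K + (-134 + 234)*(11 - 77) = -164*362/299 + (-134 + 234)*(11 - 77) = -59368/299 + 100*(-66) = -59368/299 - 6600 = -2032768/299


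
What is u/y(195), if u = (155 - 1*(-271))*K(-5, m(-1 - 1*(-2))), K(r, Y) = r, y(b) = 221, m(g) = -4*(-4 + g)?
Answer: -2130/221 ≈ -9.6380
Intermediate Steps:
m(g) = 16 - 4*g
u = -2130 (u = (155 - 1*(-271))*(-5) = (155 + 271)*(-5) = 426*(-5) = -2130)
u/y(195) = -2130/221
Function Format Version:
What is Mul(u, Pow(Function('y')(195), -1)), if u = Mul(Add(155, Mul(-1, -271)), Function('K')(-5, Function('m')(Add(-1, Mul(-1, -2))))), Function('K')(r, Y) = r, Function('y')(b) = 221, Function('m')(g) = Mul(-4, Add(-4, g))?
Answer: Rational(-2130, 221) ≈ -9.6380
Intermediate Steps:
Function('m')(g) = Add(16, Mul(-4, g))
u = -2130 (u = Mul(Add(155, Mul(-1, -271)), -5) = Mul(Add(155, 271), -5) = Mul(426, -5) = -2130)
Mul(u, Pow(Function('y')(195), -1)) = Mul(-2130, Pow(221, -1)) = Mul(-2130, Rational(1, 221)) = Rational(-2130, 221)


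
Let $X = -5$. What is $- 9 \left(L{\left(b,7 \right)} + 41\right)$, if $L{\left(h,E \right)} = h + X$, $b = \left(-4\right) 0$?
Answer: $-324$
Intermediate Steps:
$b = 0$
$L{\left(h,E \right)} = -5 + h$ ($L{\left(h,E \right)} = h - 5 = -5 + h$)
$- 9 \left(L{\left(b,7 \right)} + 41\right) = - 9 \left(\left(-5 + 0\right) + 41\right) = - 9 \left(-5 + 41\right) = \left(-9\right) 36 = -324$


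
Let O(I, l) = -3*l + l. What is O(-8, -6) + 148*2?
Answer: 308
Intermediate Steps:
O(I, l) = -2*l
O(-8, -6) + 148*2 = -2*(-6) + 148*2 = 12 + 296 = 308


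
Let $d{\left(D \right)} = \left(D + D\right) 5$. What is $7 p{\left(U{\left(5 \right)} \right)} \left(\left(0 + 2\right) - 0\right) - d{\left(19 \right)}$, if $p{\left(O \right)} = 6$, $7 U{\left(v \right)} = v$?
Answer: $-106$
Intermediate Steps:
$U{\left(v \right)} = \frac{v}{7}$
$d{\left(D \right)} = 10 D$ ($d{\left(D \right)} = 2 D 5 = 10 D$)
$7 p{\left(U{\left(5 \right)} \right)} \left(\left(0 + 2\right) - 0\right) - d{\left(19 \right)} = 7 \cdot 6 \left(\left(0 + 2\right) - 0\right) - 10 \cdot 19 = 42 \left(2 + 0\right) - 190 = 42 \cdot 2 - 190 = 84 - 190 = -106$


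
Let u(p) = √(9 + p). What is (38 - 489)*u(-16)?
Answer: -451*I*√7 ≈ -1193.2*I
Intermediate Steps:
(38 - 489)*u(-16) = (38 - 489)*√(9 - 16) = -451*I*√7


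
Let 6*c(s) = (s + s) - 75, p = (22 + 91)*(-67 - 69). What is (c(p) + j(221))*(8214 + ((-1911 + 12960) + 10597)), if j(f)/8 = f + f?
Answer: -143253350/3 ≈ -4.7751e+7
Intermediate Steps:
p = -15368 (p = 113*(-136) = -15368)
c(s) = -25/2 + s/3 (c(s) = ((s + s) - 75)/6 = (2*s - 75)/6 = (-75 + 2*s)/6 = -25/2 + s/3)
j(f) = 16*f (j(f) = 8*(f + f) = 8*(2*f) = 16*f)
(c(p) + j(221))*(8214 + ((-1911 + 12960) + 10597)) = ((-25/2 + (⅓)*(-15368)) + 16*221)*(8214 + ((-1911 + 12960) + 10597)) = ((-25/2 - 15368/3) + 3536)*(8214 + (11049 + 10597)) = (-30811/6 + 3536)*(8214 + 21646) = -9595/6*29860 = -143253350/3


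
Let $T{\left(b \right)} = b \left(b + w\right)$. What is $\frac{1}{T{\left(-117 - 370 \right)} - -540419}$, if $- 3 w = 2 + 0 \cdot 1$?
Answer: $\frac{3}{2333738} \approx 1.2855 \cdot 10^{-6}$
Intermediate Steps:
$w = - \frac{2}{3}$ ($w = - \frac{2 + 0 \cdot 1}{3} = - \frac{2 + 0}{3} = \left(- \frac{1}{3}\right) 2 = - \frac{2}{3} \approx -0.66667$)
$T{\left(b \right)} = b \left(- \frac{2}{3} + b\right)$ ($T{\left(b \right)} = b \left(b - \frac{2}{3}\right) = b \left(- \frac{2}{3} + b\right)$)
$\frac{1}{T{\left(-117 - 370 \right)} - -540419} = \frac{1}{\frac{\left(-117 - 370\right) \left(-2 + 3 \left(-117 - 370\right)\right)}{3} - -540419} = \frac{1}{\frac{1}{3} \left(-487\right) \left(-2 + 3 \left(-487\right)\right) + 540419} = \frac{1}{\frac{1}{3} \left(-487\right) \left(-2 - 1461\right) + 540419} = \frac{1}{\frac{1}{3} \left(-487\right) \left(-1463\right) + 540419} = \frac{1}{\frac{712481}{3} + 540419} = \frac{1}{\frac{2333738}{3}} = \frac{3}{2333738}$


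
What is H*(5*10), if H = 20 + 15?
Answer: 1750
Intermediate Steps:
H = 35
H*(5*10) = 35*(5*10) = 35*50 = 1750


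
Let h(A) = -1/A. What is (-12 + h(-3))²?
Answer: 1225/9 ≈ 136.11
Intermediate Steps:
(-12 + h(-3))² = (-12 - 1/(-3))² = (-12 - 1*(-⅓))² = (-12 + ⅓)² = (-35/3)² = 1225/9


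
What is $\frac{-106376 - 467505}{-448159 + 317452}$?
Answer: $\frac{573881}{130707} \approx 4.3906$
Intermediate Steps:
$\frac{-106376 - 467505}{-448159 + 317452} = - \frac{573881}{-130707} = \left(-573881\right) \left(- \frac{1}{130707}\right) = \frac{573881}{130707}$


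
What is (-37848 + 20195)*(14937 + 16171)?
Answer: -549149524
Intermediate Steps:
(-37848 + 20195)*(14937 + 16171) = -17653*31108 = -549149524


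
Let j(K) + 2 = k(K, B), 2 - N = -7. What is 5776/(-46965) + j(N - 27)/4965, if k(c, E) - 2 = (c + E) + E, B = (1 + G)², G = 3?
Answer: -622674/5181805 ≈ -0.12017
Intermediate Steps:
N = 9 (N = 2 - 1*(-7) = 2 + 7 = 9)
B = 16 (B = (1 + 3)² = 4² = 16)
k(c, E) = 2 + c + 2*E (k(c, E) = 2 + ((c + E) + E) = 2 + ((E + c) + E) = 2 + (c + 2*E) = 2 + c + 2*E)
j(K) = 32 + K (j(K) = -2 + (2 + K + 2*16) = -2 + (2 + K + 32) = -2 + (34 + K) = 32 + K)
5776/(-46965) + j(N - 27)/4965 = 5776/(-46965) + (32 + (9 - 27))/4965 = 5776*(-1/46965) + (32 - 18)*(1/4965) = -5776/46965 + 14*(1/4965) = -5776/46965 + 14/4965 = -622674/5181805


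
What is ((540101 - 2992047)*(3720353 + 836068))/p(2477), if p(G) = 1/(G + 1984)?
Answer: -49838730272131626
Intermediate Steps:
p(G) = 1/(1984 + G)
((540101 - 2992047)*(3720353 + 836068))/p(2477) = ((540101 - 2992047)*(3720353 + 836068))/(1/(1984 + 2477)) = (-2451946*4556421)/(1/4461) = -11172098245266/1/4461 = -11172098245266*4461 = -49838730272131626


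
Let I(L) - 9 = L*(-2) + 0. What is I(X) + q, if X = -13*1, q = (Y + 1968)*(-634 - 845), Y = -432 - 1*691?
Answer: -1249720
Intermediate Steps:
Y = -1123 (Y = -432 - 691 = -1123)
q = -1249755 (q = (-1123 + 1968)*(-634 - 845) = 845*(-1479) = -1249755)
X = -13
I(L) = 9 - 2*L (I(L) = 9 + (L*(-2) + 0) = 9 + (-2*L + 0) = 9 - 2*L)
I(X) + q = (9 - 2*(-13)) - 1249755 = (9 + 26) - 1249755 = 35 - 1249755 = -1249720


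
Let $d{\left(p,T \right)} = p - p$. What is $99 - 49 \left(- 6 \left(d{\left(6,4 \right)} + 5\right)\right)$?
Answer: $1569$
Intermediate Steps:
$d{\left(p,T \right)} = 0$
$99 - 49 \left(- 6 \left(d{\left(6,4 \right)} + 5\right)\right) = 99 - 49 \left(- 6 \left(0 + 5\right)\right) = 99 - 49 \left(\left(-6\right) 5\right) = 99 - -1470 = 99 + 1470 = 1569$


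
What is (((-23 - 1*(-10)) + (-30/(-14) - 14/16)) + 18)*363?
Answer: 127413/56 ≈ 2275.2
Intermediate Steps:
(((-23 - 1*(-10)) + (-30/(-14) - 14/16)) + 18)*363 = (((-23 + 10) + (-30*(-1/14) - 14*1/16)) + 18)*363 = ((-13 + (15/7 - 7/8)) + 18)*363 = ((-13 + 71/56) + 18)*363 = (-657/56 + 18)*363 = (351/56)*363 = 127413/56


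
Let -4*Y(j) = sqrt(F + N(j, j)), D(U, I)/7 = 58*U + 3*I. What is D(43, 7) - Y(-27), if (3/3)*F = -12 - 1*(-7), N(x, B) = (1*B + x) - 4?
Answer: 17605 + 3*I*sqrt(7)/4 ≈ 17605.0 + 1.9843*I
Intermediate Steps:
N(x, B) = -4 + B + x (N(x, B) = (B + x) - 4 = -4 + B + x)
F = -5 (F = -12 - 1*(-7) = -12 + 7 = -5)
D(U, I) = 21*I + 406*U (D(U, I) = 7*(58*U + 3*I) = 7*(3*I + 58*U) = 21*I + 406*U)
Y(j) = -sqrt(-9 + 2*j)/4 (Y(j) = -sqrt(-5 + (-4 + j + j))/4 = -sqrt(-5 + (-4 + 2*j))/4 = -sqrt(-9 + 2*j)/4)
D(43, 7) - Y(-27) = (21*7 + 406*43) - (-1)*sqrt(-9 + 2*(-27))/4 = (147 + 17458) - (-1)*sqrt(-9 - 54)/4 = 17605 - (-1)*sqrt(-63)/4 = 17605 - (-1)*3*I*sqrt(7)/4 = 17605 - (-3)*I*sqrt(7)/4 = 17605 + 3*I*sqrt(7)/4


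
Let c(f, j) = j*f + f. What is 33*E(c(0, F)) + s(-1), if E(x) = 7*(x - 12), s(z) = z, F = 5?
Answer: -2773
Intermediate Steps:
c(f, j) = f + f*j (c(f, j) = f*j + f = f + f*j)
E(x) = -84 + 7*x (E(x) = 7*(-12 + x) = -84 + 7*x)
33*E(c(0, F)) + s(-1) = 33*(-84 + 7*(0*(1 + 5))) - 1 = 33*(-84 + 7*(0*6)) - 1 = 33*(-84 + 7*0) - 1 = 33*(-84 + 0) - 1 = 33*(-84) - 1 = -2772 - 1 = -2773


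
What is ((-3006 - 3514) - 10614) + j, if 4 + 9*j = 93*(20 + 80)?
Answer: -144910/9 ≈ -16101.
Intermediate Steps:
j = 9296/9 (j = -4/9 + (93*(20 + 80))/9 = -4/9 + (93*100)/9 = -4/9 + (⅑)*9300 = -4/9 + 3100/3 = 9296/9 ≈ 1032.9)
((-3006 - 3514) - 10614) + j = ((-3006 - 3514) - 10614) + 9296/9 = (-6520 - 10614) + 9296/9 = -17134 + 9296/9 = -144910/9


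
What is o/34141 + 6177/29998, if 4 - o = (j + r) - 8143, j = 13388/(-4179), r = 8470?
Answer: 841214754161/4279971819522 ≈ 0.19655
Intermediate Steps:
j = -13388/4179 (j = 13388*(-1/4179) = -13388/4179 ≈ -3.2036)
o = -1336429/4179 (o = 4 - ((-13388/4179 + 8470) - 8143) = 4 - (35382742/4179 - 8143) = 4 - 1*1353145/4179 = 4 - 1353145/4179 = -1336429/4179 ≈ -319.80)
o/34141 + 6177/29998 = -1336429/4179/34141 + 6177/29998 = -1336429/4179*1/34141 + 6177*(1/29998) = -1336429/142675239 + 6177/29998 = 841214754161/4279971819522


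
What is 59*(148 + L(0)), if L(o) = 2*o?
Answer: 8732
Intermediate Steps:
59*(148 + L(0)) = 59*(148 + 2*0) = 59*(148 + 0) = 59*148 = 8732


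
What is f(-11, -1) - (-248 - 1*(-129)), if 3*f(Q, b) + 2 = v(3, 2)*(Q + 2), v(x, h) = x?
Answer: 328/3 ≈ 109.33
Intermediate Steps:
f(Q, b) = 4/3 + Q (f(Q, b) = -⅔ + (3*(Q + 2))/3 = -⅔ + (3*(2 + Q))/3 = -⅔ + (6 + 3*Q)/3 = -⅔ + (2 + Q) = 4/3 + Q)
f(-11, -1) - (-248 - 1*(-129)) = (4/3 - 11) - (-248 - 1*(-129)) = -29/3 - (-248 + 129) = -29/3 - 1*(-119) = -29/3 + 119 = 328/3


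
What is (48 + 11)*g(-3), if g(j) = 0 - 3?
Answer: -177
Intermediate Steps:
g(j) = -3
(48 + 11)*g(-3) = (48 + 11)*(-3) = 59*(-3) = -177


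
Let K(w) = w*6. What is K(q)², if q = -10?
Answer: 3600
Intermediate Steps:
K(w) = 6*w
K(q)² = (6*(-10))² = (-60)² = 3600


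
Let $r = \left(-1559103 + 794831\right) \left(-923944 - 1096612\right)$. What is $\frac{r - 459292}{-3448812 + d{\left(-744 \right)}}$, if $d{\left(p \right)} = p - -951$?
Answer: $- \frac{308850783188}{689721} \approx -4.4779 \cdot 10^{5}$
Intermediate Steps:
$d{\left(p \right)} = 951 + p$ ($d{\left(p \right)} = p + 951 = 951 + p$)
$r = 1544254375232$ ($r = \left(-764272\right) \left(-2020556\right) = 1544254375232$)
$\frac{r - 459292}{-3448812 + d{\left(-744 \right)}} = \frac{1544254375232 - 459292}{-3448812 + \left(951 - 744\right)} = \frac{1544253915940}{-3448812 + 207} = \frac{1544253915940}{-3448605} = 1544253915940 \left(- \frac{1}{3448605}\right) = - \frac{308850783188}{689721}$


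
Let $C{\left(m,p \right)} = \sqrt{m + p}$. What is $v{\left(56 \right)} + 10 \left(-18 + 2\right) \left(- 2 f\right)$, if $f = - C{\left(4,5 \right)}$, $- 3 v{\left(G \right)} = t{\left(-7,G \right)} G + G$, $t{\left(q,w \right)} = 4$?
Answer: $- \frac{3160}{3} \approx -1053.3$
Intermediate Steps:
$v{\left(G \right)} = - \frac{5 G}{3}$ ($v{\left(G \right)} = - \frac{4 G + G}{3} = - \frac{5 G}{3}$)
$f = -3$ ($f = - \sqrt{4 + 5} = - \sqrt{9} = \left(-1\right) 3 = -3$)
$v{\left(56 \right)} + 10 \left(-18 + 2\right) \left(- 2 f\right) = \left(- \frac{5}{3}\right) 56 + 10 \left(-18 + 2\right) \left(\left(-2\right) \left(-3\right)\right) = - \frac{280}{3} + 10 \left(-16\right) 6 = - \frac{280}{3} - 960 = - \frac{3160}{3}$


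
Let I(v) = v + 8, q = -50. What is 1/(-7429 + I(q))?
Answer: -1/7471 ≈ -0.00013385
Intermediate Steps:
I(v) = 8 + v
1/(-7429 + I(q)) = 1/(-7429 + (8 - 50)) = 1/(-7429 - 42) = 1/(-7471) = -1/7471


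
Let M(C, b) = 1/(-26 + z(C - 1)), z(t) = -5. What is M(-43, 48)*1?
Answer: -1/31 ≈ -0.032258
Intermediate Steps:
M(C, b) = -1/31 (M(C, b) = 1/(-26 - 5) = 1/(-31) = -1/31)
M(-43, 48)*1 = -1/31*1 = -1/31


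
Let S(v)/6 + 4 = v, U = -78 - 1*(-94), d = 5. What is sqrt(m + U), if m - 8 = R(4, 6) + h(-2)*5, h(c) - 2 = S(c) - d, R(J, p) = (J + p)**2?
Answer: I*sqrt(71) ≈ 8.4261*I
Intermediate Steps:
U = 16 (U = -78 + 94 = 16)
S(v) = -24 + 6*v
h(c) = -27 + 6*c (h(c) = 2 + ((-24 + 6*c) - 1*5) = 2 + ((-24 + 6*c) - 5) = 2 + (-29 + 6*c) = -27 + 6*c)
m = -87 (m = 8 + ((4 + 6)**2 + (-27 + 6*(-2))*5) = 8 + (10**2 + (-27 - 12)*5) = 8 + (100 - 39*5) = 8 + (100 - 195) = 8 - 95 = -87)
sqrt(m + U) = sqrt(-87 + 16) = sqrt(-71) = I*sqrt(71)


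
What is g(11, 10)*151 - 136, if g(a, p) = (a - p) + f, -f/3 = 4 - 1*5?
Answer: 468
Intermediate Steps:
f = 3 (f = -3*(4 - 1*5) = -3*(4 - 5) = -3*(-1) = 3)
g(a, p) = 3 + a - p (g(a, p) = (a - p) + 3 = 3 + a - p)
g(11, 10)*151 - 136 = (3 + 11 - 1*10)*151 - 136 = (3 + 11 - 10)*151 - 136 = 4*151 - 136 = 604 - 136 = 468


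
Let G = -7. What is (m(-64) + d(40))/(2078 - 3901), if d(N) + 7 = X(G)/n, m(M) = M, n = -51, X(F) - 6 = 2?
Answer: 3629/92973 ≈ 0.039033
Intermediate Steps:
X(F) = 8 (X(F) = 6 + 2 = 8)
d(N) = -365/51 (d(N) = -7 + 8/(-51) = -7 + 8*(-1/51) = -7 - 8/51 = -365/51)
(m(-64) + d(40))/(2078 - 3901) = (-64 - 365/51)/(2078 - 3901) = -3629/51/(-1823) = -3629/51*(-1/1823) = 3629/92973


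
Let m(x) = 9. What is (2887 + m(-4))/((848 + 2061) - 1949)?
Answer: 181/60 ≈ 3.0167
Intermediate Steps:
(2887 + m(-4))/((848 + 2061) - 1949) = (2887 + 9)/((848 + 2061) - 1949) = 2896/(2909 - 1949) = 2896/960 = 2896*(1/960) = 181/60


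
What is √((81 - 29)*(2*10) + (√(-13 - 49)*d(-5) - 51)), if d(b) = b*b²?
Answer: √(989 - 125*I*√62) ≈ 34.528 - 14.253*I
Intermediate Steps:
d(b) = b³
√((81 - 29)*(2*10) + (√(-13 - 49)*d(-5) - 51)) = √((81 - 29)*(2*10) + (√(-13 - 49)*(-5)³ - 51)) = √(52*20 + (√(-62)*(-125) - 51)) = √(1040 + ((I*√62)*(-125) - 51)) = √(1040 + (-125*I*√62 - 51)) = √(1040 + (-51 - 125*I*√62)) = √(989 - 125*I*√62)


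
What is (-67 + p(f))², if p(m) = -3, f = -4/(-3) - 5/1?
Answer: 4900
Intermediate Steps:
f = -11/3 (f = -4*(-⅓) - 5*1 = 4/3 - 5 = -11/3 ≈ -3.6667)
(-67 + p(f))² = (-67 - 3)² = (-70)² = 4900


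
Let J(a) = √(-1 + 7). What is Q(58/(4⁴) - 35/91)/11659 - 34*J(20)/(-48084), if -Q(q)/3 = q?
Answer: 789/19400576 + 17*√6/24042 ≈ 0.0017727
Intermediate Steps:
J(a) = √6
Q(q) = -3*q
Q(58/(4⁴) - 35/91)/11659 - 34*J(20)/(-48084) = -3*(58/(4⁴) - 35/91)/11659 - 34*√6/(-48084) = -3*(58/256 - 35*1/91)*(1/11659) - 34*√6*(-1/48084) = -3*(58*(1/256) - 5/13)*(1/11659) + 17*√6/24042 = -3*(29/128 - 5/13)*(1/11659) + 17*√6/24042 = -3*(-263/1664)*(1/11659) + 17*√6/24042 = (789/1664)*(1/11659) + 17*√6/24042 = 789/19400576 + 17*√6/24042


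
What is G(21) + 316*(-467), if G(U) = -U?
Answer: -147593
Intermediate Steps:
G(21) + 316*(-467) = -1*21 + 316*(-467) = -21 - 147572 = -147593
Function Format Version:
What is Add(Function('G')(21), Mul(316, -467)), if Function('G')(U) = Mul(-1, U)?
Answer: -147593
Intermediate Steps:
Add(Function('G')(21), Mul(316, -467)) = Add(Mul(-1, 21), Mul(316, -467)) = Add(-21, -147572) = -147593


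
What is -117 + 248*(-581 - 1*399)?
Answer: -243157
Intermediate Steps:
-117 + 248*(-581 - 1*399) = -117 + 248*(-581 - 399) = -117 + 248*(-980) = -117 - 243040 = -243157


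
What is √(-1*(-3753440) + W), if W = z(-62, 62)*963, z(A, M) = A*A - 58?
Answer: √7399358 ≈ 2720.2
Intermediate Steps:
z(A, M) = -58 + A² (z(A, M) = A² - 58 = -58 + A²)
W = 3645918 (W = (-58 + (-62)²)*963 = (-58 + 3844)*963 = 3786*963 = 3645918)
√(-1*(-3753440) + W) = √(-1*(-3753440) + 3645918) = √(3753440 + 3645918) = √7399358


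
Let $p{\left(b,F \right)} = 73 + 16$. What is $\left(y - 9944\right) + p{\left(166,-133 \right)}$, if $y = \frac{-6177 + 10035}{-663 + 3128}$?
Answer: $- \frac{24288717}{2465} \approx -9853.4$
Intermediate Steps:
$y = \frac{3858}{2465} \approx 1.5651$
$p{\left(b,F \right)} = 89$
$\left(y - 9944\right) + p{\left(166,-133 \right)} = \left(\frac{3858}{2465} - 9944\right) + 89 = - \frac{24508102}{2465} + 89 = - \frac{24288717}{2465}$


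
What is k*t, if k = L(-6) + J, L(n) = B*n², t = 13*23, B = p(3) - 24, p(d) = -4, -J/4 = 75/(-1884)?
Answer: -47311069/157 ≈ -3.0134e+5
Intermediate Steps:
J = 25/157 (J = -300/(-1884) = -300*(-1)/1884 = -4*(-25/628) = 25/157 ≈ 0.15924)
B = -28 (B = -4 - 24 = -28)
t = 299
L(n) = -28*n²
k = -158231/157 (k = -28*(-6)² + 25/157 = -28*36 + 25/157 = -1008 + 25/157 = -158231/157 ≈ -1007.8)
k*t = -158231/157*299 = -47311069/157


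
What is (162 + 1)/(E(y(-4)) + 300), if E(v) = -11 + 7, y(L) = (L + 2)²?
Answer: 163/296 ≈ 0.55068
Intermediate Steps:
y(L) = (2 + L)²
E(v) = -4
(162 + 1)/(E(y(-4)) + 300) = (162 + 1)/(-4 + 300) = 163/296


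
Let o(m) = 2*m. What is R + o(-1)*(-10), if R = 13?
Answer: 33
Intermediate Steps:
R + o(-1)*(-10) = 13 + (2*(-1))*(-10) = 13 - 2*(-10) = 13 + 20 = 33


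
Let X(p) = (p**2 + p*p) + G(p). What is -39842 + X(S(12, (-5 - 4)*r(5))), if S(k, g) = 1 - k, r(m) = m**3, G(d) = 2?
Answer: -39598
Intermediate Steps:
X(p) = 2 + 2*p**2 (X(p) = (p**2 + p*p) + 2 = (p**2 + p**2) + 2 = 2*p**2 + 2 = 2 + 2*p**2)
-39842 + X(S(12, (-5 - 4)*r(5))) = -39842 + (2 + 2*(1 - 1*12)**2) = -39842 + (2 + 2*(1 - 12)**2) = -39842 + (2 + 2*(-11)**2) = -39842 + (2 + 2*121) = -39842 + (2 + 242) = -39842 + 244 = -39598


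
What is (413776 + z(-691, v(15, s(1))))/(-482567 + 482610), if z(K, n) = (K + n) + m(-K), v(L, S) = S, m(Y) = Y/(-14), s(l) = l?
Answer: 5782513/602 ≈ 9605.5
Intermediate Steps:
m(Y) = -Y/14 (m(Y) = Y*(-1/14) = -Y/14)
z(K, n) = n + 15*K/14 (z(K, n) = (K + n) - (-1)*K/14 = (K + n) + K/14 = n + 15*K/14)
(413776 + z(-691, v(15, s(1))))/(-482567 + 482610) = (413776 + (1 + (15/14)*(-691)))/(-482567 + 482610) = (413776 + (1 - 10365/14))/43 = (413776 - 10351/14)*(1/43) = (5782513/14)*(1/43) = 5782513/602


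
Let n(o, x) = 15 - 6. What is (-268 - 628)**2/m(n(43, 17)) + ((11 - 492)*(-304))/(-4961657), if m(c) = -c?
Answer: -3983298942128/44654913 ≈ -89202.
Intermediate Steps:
n(o, x) = 9
(-268 - 628)**2/m(n(43, 17)) + ((11 - 492)*(-304))/(-4961657) = (-268 - 628)**2/((-1*9)) + ((11 - 492)*(-304))/(-4961657) = (-896)**2/(-9) - 481*(-304)*(-1/4961657) = 802816*(-1/9) + 146224*(-1/4961657) = -802816/9 - 146224/4961657 = -3983298942128/44654913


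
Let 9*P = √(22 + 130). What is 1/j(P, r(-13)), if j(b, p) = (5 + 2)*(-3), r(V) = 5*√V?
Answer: -1/21 ≈ -0.047619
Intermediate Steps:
P = 2*√38/9 (P = √(22 + 130)/9 = √152/9 = (2*√38)/9 = 2*√38/9 ≈ 1.3699)
j(b, p) = -21 (j(b, p) = 7*(-3) = -21)
1/j(P, r(-13)) = 1/(-21) = -1/21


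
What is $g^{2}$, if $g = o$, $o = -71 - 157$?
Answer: $51984$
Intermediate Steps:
$o = -228$
$g = -228$
$g^{2} = \left(-228\right)^{2} = 51984$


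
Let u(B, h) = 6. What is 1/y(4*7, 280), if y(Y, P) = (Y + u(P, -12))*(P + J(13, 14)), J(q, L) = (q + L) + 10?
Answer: 1/10778 ≈ 9.2782e-5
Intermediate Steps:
J(q, L) = 10 + L + q (J(q, L) = (L + q) + 10 = 10 + L + q)
y(Y, P) = (6 + Y)*(37 + P) (y(Y, P) = (Y + 6)*(P + (10 + 14 + 13)) = (6 + Y)*(P + 37) = (6 + Y)*(37 + P))
1/y(4*7, 280) = 1/(222 + 6*280 + 37*(4*7) + 280*(4*7)) = 1/(222 + 1680 + 37*28 + 280*28) = 1/(222 + 1680 + 1036 + 7840) = 1/10778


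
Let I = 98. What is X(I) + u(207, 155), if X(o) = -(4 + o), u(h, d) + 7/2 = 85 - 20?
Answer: -81/2 ≈ -40.500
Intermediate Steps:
u(h, d) = 123/2 (u(h, d) = -7/2 + (85 - 20) = -7/2 + 65 = 123/2)
X(o) = -4 - o
X(I) + u(207, 155) = (-4 - 1*98) + 123/2 = (-4 - 98) + 123/2 = -102 + 123/2 = -81/2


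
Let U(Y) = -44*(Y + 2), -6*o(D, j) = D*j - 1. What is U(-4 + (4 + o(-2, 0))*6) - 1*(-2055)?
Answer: 1043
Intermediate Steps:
o(D, j) = 1/6 - D*j/6 (o(D, j) = -(D*j - 1)/6 = -(-1 + D*j)/6 = 1/6 - D*j/6)
U(Y) = -88 - 44*Y (U(Y) = -44*(2 + Y) = -88 - 44*Y)
U(-4 + (4 + o(-2, 0))*6) - 1*(-2055) = (-88 - 44*(-4 + (4 + (1/6 - 1/6*(-2)*0))*6)) - 1*(-2055) = (-88 - 44*(-4 + (4 + (1/6 + 0))*6)) + 2055 = (-88 - 44*(-4 + (4 + 1/6)*6)) + 2055 = (-88 - 44*(-4 + (25/6)*6)) + 2055 = (-88 - 44*(-4 + 25)) + 2055 = (-88 - 44*21) + 2055 = (-88 - 924) + 2055 = -1012 + 2055 = 1043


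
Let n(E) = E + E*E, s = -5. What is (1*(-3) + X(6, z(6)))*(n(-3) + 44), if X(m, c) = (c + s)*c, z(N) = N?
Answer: 150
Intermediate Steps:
X(m, c) = c*(-5 + c) (X(m, c) = (c - 5)*c = (-5 + c)*c = c*(-5 + c))
n(E) = E + E**2
(1*(-3) + X(6, z(6)))*(n(-3) + 44) = (1*(-3) + 6*(-5 + 6))*(-3*(1 - 3) + 44) = (-3 + 6*1)*(-3*(-2) + 44) = (-3 + 6)*(6 + 44) = 3*50 = 150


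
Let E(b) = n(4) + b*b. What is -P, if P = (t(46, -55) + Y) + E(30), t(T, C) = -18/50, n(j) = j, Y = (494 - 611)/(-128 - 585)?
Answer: -16110308/17825 ≈ -903.80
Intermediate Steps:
Y = 117/713 (Y = -117/(-713) = -117*(-1/713) = 117/713 ≈ 0.16410)
t(T, C) = -9/25 (t(T, C) = -18*1/50 = -9/25)
E(b) = 4 + b² (E(b) = 4 + b*b = 4 + b²)
P = 16110308/17825 (P = (-9/25 + 117/713) + (4 + 30²) = -3492/17825 + (4 + 900) = -3492/17825 + 904 = 16110308/17825 ≈ 903.80)
-P = -1*16110308/17825 = -16110308/17825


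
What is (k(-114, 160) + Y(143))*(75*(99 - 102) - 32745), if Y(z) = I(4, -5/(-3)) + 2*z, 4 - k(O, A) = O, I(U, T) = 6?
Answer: -13517700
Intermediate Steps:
k(O, A) = 4 - O
Y(z) = 6 + 2*z
(k(-114, 160) + Y(143))*(75*(99 - 102) - 32745) = ((4 - 1*(-114)) + (6 + 2*143))*(75*(99 - 102) - 32745) = ((4 + 114) + (6 + 286))*(75*(-3) - 32745) = (118 + 292)*(-225 - 32745) = 410*(-32970) = -13517700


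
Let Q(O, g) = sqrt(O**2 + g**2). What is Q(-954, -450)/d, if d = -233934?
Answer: -3*sqrt(3434)/38989 ≈ -0.0045090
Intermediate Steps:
Q(-954, -450)/d = sqrt((-954)**2 + (-450)**2)/(-233934) = sqrt(910116 + 202500)*(-1/233934) = sqrt(1112616)*(-1/233934) = (18*sqrt(3434))*(-1/233934) = -3*sqrt(3434)/38989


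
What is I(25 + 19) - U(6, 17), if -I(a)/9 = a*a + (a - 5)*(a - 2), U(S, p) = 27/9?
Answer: -32169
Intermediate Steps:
U(S, p) = 3 (U(S, p) = 27*(⅑) = 3)
I(a) = -9*a² - 9*(-5 + a)*(-2 + a) (I(a) = -9*(a*a + (a - 5)*(a - 2)) = -9*(a² + (-5 + a)*(-2 + a)) = -9*a² - 9*(-5 + a)*(-2 + a))
I(25 + 19) - U(6, 17) = (-90 - 18*(25 + 19)² + 63*(25 + 19)) - 1*3 = (-90 - 18*44² + 63*44) - 3 = (-90 - 18*1936 + 2772) - 3 = (-90 - 34848 + 2772) - 3 = -32166 - 3 = -32169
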